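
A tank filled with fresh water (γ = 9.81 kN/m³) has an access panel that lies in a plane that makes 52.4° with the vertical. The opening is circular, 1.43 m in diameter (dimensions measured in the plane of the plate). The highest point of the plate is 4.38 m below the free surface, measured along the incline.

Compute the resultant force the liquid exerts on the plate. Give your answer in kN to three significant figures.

γ = 9.81 kN/m³.
The plate makes 52.4° with the vertical, i.e. θ = 90° − 52.4° = 37.6° to the horizontal. Measuring y along the incline from the free-surface line, vertical depth h = y·sinθ with sinθ = 0.610145.
The centroid is at the centre, 0.715 m below the top of the plate, so y_c = 4.38 + 0.715 = 5.095 m and h_c = 5.095 × 0.610145 = 3.10869 m.
A = π(0.715)² = 1.60606 m².
Resultant F = γ·h_c·A = 9.81 × 3.10869 × 1.60606 = 48.9788 kN.

F ≈ 49.0 kN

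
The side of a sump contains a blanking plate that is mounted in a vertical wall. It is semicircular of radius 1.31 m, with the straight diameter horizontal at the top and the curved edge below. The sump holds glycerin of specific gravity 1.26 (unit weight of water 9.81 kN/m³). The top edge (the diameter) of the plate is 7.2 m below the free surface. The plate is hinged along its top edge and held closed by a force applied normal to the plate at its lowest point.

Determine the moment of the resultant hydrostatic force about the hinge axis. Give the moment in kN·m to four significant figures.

M ≈ 147.7 kN·m

γ = 1.26 × 9.81 = 12.3606 kN/m³.
The centroid of a semicircle lies 4r/(3π) = 0.555981 m from the diameter, here below the top edge, so the centroid depth is h_c = 7.2 + 0.555981 = 7.75598 m.
A = πr²/2 = π × 1.31²/2 = 2.69564 m².
Resultant F = γ·h_c·A = 12.3606 × 7.75598 × 2.69564 = 258.427 kN.
I_c = (π/8 − 8/(9π))·r⁴ = 0.109757 × 1.31⁴ = 0.323234 m⁴.
Centre of pressure: y_p = y_c + I_c/(y_c·A) = 7.75598 + 0.323234/(7.75598 × 2.69564) = 7.75598 + 0.0154603 = 7.77144 m along the plane.
The resultant acts 0.555981 + 0.0154603 = 0.571441 m (along the plate) below the hinge at the top edge, so the moment about the hinge is M = F × 0.571441 = 258.427 × 0.571441 = 147.676 kN·m.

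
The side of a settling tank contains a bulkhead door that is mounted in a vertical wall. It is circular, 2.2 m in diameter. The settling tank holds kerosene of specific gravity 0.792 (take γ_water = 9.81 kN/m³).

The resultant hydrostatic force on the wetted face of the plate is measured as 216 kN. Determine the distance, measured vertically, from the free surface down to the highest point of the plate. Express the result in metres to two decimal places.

d_top ≈ 6.21 m

γ = 0.792 × 9.81 = 7.76952 kN/m³.
A = π(1.1)² = 3.80133 m².
From F = γ·h_c·A, the centroid depth is h_c = 216/(7.76952 × 3.80133) = 7.31348 m.
The centroid is at the centre, 1.1 m below the top of the plate, so the highest point sits at h_top = 7.31348 − 1.1 = 6.21348 m below the surface.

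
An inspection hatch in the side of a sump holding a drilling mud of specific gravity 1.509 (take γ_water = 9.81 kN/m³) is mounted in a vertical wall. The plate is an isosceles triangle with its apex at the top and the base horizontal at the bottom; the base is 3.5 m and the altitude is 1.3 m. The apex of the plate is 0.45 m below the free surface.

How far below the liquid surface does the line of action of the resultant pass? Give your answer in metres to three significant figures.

γ = 1.509 × 9.81 = 14.80329 kN/m³.
With the apex up, the centroid sits 2h/3 = 2 × 1.3/3 = 0.866667 m below the apex, so the centroid depth is h_c = 0.45 + 0.866667 = 1.31667 m.
A = ½ × 3.5 × 1.3 = 2.275 m².
Resultant F = γ·h_c·A = 14.80329 × 1.31667 × 2.275 = 44.3421 kN.
I_c = b·h³/36 = 3.5 × 1.3³/36 = 0.213597 m⁴.
Centre of pressure: y_p = y_c + I_c/(y_c·A) = 1.31667 + 0.213597/(1.31667 × 2.275) = 1.31667 + 0.0713078 = 1.38798 m along the plane.

h_p = 1.39 m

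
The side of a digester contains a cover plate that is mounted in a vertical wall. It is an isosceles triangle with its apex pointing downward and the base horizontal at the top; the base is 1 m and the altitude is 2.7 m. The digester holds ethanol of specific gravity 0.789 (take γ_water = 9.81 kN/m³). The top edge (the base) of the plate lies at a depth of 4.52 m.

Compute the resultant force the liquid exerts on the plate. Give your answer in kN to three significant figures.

γ = 0.789 × 9.81 = 7.74009 kN/m³.
With the apex down, the centroid sits h/3 = 2.7/3 = 0.9 m below the base (the top edge), so the centroid depth is h_c = 4.52 + 0.9 = 5.42 m.
A = ½ × 1 × 2.7 = 1.35 m².
Resultant F = γ·h_c·A = 7.74009 × 5.42 × 1.35 = 56.6342 kN.

F ≈ 56.6 kN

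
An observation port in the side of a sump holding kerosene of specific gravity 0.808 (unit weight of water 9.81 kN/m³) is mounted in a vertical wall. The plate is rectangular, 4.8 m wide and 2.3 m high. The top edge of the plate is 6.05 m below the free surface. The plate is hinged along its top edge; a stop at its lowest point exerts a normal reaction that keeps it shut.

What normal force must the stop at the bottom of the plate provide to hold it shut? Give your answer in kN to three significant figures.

γ = 0.808 × 9.81 = 7.92648 kN/m³.
The centroid lies 2.3/2 = 1.15 m below the top edge, so the centroid depth is h_c = 6.05 + 1.15 = 7.2 m.
A = 4.8 × 2.3 = 11.04 m².
Resultant F = γ·h_c·A = 7.92648 × 7.2 × 11.04 = 630.06 kN.
I_c = b·h³/12 = 4.8 × 2.3³/12 = 4.8668 m⁴.
Centre of pressure: y_p = y_c + I_c/(y_c·A) = 7.2 + 4.8668/(7.2 × 11.04) = 7.2 + 0.0612269 = 7.26123 m along the plane.
The resultant acts 1.15 + 0.0612269 = 1.21123 m (along the plate) below the hinge at the top edge, so the moment about the hinge is M = F × 1.21123 = 630.06 × 1.21123 = 763.148 kN·m.
A normal force at the bottom, 2.3 m from the hinge, must supply this moment: P = 763.148/2.3 = 331.803 kN.

P ≈ 332 kN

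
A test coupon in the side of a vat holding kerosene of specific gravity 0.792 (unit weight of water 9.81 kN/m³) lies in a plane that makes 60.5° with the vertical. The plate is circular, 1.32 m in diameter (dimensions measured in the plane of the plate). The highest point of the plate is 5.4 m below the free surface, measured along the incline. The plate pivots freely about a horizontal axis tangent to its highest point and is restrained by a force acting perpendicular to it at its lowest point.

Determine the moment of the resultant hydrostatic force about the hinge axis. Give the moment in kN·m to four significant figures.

γ = 0.792 × 9.81 = 7.76952 kN/m³.
The plate makes 60.5° with the vertical, i.e. θ = 90° − 60.5° = 29.5° to the horizontal. Measuring y along the incline from the free-surface line, vertical depth h = y·sinθ with sinθ = 0.492424.
The centroid is at the centre, 0.66 m below the top of the plate, so y_c = 5.4 + 0.66 = 6.06 m and h_c = 6.06 × 0.492424 = 2.98409 m.
A = π(0.66)² = 1.36848 m².
Resultant F = γ·h_c·A = 7.76952 × 2.98409 × 1.36848 = 31.7281 kN.
I_c = πr⁴/4 = π × 0.66⁴/4 = 0.149027 m⁴.
Centre of pressure: y_p = y_c + I_c/(y_c·A) = 6.06 + 0.149027/(6.06 × 1.36848) = 6.06 + 0.0179702 = 6.07797 m along the plane.
The resultant acts 0.66 + 0.0179702 = 0.67797 m (along the plate) below the hinge at the top edge, so the moment about the hinge is M = F × 0.67797 = 31.7281 × 0.67797 = 21.5107 kN·m.

M ≈ 21.51 kN·m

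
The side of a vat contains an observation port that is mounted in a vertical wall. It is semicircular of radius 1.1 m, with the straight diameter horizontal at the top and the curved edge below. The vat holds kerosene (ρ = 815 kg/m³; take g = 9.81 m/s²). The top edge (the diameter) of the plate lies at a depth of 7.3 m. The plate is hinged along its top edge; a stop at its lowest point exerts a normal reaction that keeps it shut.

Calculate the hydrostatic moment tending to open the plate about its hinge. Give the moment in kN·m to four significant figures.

γ = ρg = 815 × 9.81 / 1000 = 7.99515 kN/m³.
The centroid of a semicircle lies 4r/(3π) = 0.466854 m from the diameter, here below the top edge, so the centroid depth is h_c = 7.3 + 0.466854 = 7.76685 m.
A = πr²/2 = π × 1.1²/2 = 1.90066 m².
Resultant F = γ·h_c·A = 7.99515 × 7.76685 × 1.90066 = 118.026 kN.
I_c = (π/8 − 8/(9π))·r⁴ = 0.109757 × 1.1⁴ = 0.160695 m⁴.
Centre of pressure: y_p = y_c + I_c/(y_c·A) = 7.76685 + 0.160695/(7.76685 × 1.90066) = 7.76685 + 0.0108856 = 7.77774 m along the plane.
The resultant acts 0.466854 + 0.0108856 = 0.47774 m (along the plate) below the hinge at the top edge, so the moment about the hinge is M = F × 0.47774 = 118.026 × 0.47774 = 56.3857 kN·m.

M ≈ 56.39 kN·m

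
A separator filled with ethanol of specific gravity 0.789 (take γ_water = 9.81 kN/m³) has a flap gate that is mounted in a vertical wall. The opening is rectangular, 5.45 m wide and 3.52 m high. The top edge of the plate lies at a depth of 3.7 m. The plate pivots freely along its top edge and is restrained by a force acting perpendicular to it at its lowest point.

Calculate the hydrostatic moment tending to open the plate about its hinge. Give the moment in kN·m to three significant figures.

M ≈ 1580 kN·m

γ = 0.789 × 9.81 = 7.74009 kN/m³.
The centroid lies 3.52/2 = 1.76 m below the top edge, so the centroid depth is h_c = 3.7 + 1.76 = 5.46 m.
A = 5.45 × 3.52 = 19.184 m².
Resultant F = γ·h_c·A = 7.74009 × 5.46 × 19.184 = 810.733 kN.
I_c = b·h³/12 = 5.45 × 3.52³/12 = 19.8081 m⁴.
Centre of pressure: y_p = y_c + I_c/(y_c·A) = 5.46 + 19.8081/(5.46 × 19.184) = 5.46 + 0.189108 = 5.64911 m along the plane.
The resultant acts 1.76 + 0.189108 = 1.94911 m (along the plate) below the hinge at the top edge, so the moment about the hinge is M = F × 1.94911 = 810.733 × 1.94911 = 1580.21 kN·m.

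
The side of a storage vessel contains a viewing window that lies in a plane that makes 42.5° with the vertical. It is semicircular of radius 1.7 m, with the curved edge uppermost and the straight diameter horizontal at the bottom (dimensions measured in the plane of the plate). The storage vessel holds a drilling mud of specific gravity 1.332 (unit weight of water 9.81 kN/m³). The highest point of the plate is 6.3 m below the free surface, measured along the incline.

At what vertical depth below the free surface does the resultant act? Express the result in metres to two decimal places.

γ = 1.332 × 9.81 = 13.06692 kN/m³.
The plate makes 42.5° with the vertical, i.e. θ = 90° − 42.5° = 47.5° to the horizontal. Measuring y along the incline from the free-surface line, vertical depth h = y·sinθ with sinθ = 0.737277.
The centroid lies 4r/(3π) = 0.721502 m above the diameter, so r − 4r/(3π) = 1.7 − 0.721502 = 0.978498 m below the topmost point, so y_c = 6.3 + 0.978498 = 7.2785 m and h_c = 7.2785 × 0.737277 = 5.36627 m.
A = πr²/2 = π × 1.7²/2 = 4.5396 m².
Resultant F = γ·h_c·A = 13.06692 × 5.36627 × 4.5396 = 318.32 kN.
I_c = (π/8 − 8/(9π))·r⁴ = 0.109757 × 1.7⁴ = 0.916701 m⁴.
Centre of pressure: y_p = y_c + I_c/(y_c·A) = 7.2785 + 0.916701/(7.2785 × 4.5396) = 7.2785 + 0.0277439 = 7.30624 m along the plane.
Vertically, h_p = y_p·sinθ = 7.30624 × 0.737277 = 5.38672 m.

h_p = 5.39 m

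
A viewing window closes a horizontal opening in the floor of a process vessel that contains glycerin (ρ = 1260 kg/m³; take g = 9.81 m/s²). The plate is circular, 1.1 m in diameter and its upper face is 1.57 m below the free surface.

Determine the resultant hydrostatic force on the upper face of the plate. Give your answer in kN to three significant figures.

γ = ρg = 1260 × 9.81 / 1000 = 12.3606 kN/m³.
The plate is horizontal, so pressure is uniform at p = γ·h = 12.3606 × 1.57 = 19.4061 kN/m².
A = π(0.55)² = 0.950332 m².
F = p·A = 19.4061 × 0.950332 = 18.4422 kN.

F ≈ 18.4 kN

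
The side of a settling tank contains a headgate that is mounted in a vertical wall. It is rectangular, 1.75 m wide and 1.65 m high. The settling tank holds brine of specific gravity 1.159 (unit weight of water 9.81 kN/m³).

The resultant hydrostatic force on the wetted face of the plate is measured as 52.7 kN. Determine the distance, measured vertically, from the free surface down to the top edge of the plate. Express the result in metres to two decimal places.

γ = 1.159 × 9.81 = 11.36979 kN/m³.
A = 1.75 × 1.65 = 2.8875 m².
From F = γ·h_c·A, the centroid depth is h_c = 52.7/(11.36979 × 2.8875) = 1.60523 m.
The centroid lies 1.65/2 = 0.825 m below the top edge, so the top edge sits at h_top = 1.60523 − 0.825 = 0.78023 m below the surface.

d_top ≈ 0.78 m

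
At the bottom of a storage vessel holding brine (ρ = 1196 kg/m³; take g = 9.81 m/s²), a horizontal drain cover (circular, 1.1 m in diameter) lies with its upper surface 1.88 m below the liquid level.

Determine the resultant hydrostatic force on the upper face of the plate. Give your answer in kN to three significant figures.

γ = ρg = 1196 × 9.81 / 1000 = 11.73276 kN/m³.
The plate is horizontal, so pressure is uniform at p = γ·h = 11.73276 × 1.88 = 22.0576 kN/m².
A = π(0.55)² = 0.950332 m².
F = p·A = 22.0576 × 0.950332 = 20.962 kN.

F ≈ 21.0 kN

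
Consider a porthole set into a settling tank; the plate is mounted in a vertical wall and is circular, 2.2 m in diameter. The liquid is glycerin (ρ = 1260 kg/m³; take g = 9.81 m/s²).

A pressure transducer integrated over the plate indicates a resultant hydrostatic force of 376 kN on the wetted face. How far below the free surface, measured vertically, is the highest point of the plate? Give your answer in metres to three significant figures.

d_top ≈ 6.90 m

γ = ρg = 1260 × 9.81 / 1000 = 12.3606 kN/m³.
A = π(1.1)² = 3.80133 m².
From F = γ·h_c·A, the centroid depth is h_c = 376/(12.3606 × 3.80133) = 8.00226 m.
The centroid is at the centre, 1.1 m below the top of the plate, so the highest point sits at h_top = 8.00226 − 1.1 = 6.90226 m below the surface.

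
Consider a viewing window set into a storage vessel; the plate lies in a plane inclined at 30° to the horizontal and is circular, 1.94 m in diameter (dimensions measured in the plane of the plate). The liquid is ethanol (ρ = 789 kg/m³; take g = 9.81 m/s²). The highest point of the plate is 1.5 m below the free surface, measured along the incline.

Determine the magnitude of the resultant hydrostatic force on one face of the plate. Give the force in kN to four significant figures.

F ≈ 28.26 kN

γ = ρg = 789 × 9.81 / 1000 = 7.74009 kN/m³.
Let θ = 30° be the plate's angle to the horizontal; measure y along the incline from where the plane meets the free surface. Vertical depth h = y·sinθ with sinθ = 0.500000.
The centroid is at the centre, 0.97 m below the top of the plate, so y_c = 1.5 + 0.97 = 2.47 m and h_c = 2.47 × 0.500000 = 1.235 m.
A = π(0.97)² = 2.95592 m².
Resultant F = γ·h_c·A = 7.74009 × 1.235 × 2.95592 = 28.2557 kN.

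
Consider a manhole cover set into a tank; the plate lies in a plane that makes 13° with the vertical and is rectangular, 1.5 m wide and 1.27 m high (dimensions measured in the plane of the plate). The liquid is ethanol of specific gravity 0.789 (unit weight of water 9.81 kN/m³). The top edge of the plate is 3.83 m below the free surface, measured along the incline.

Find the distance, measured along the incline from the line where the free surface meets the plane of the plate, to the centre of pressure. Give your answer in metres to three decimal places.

γ = 0.789 × 9.81 = 7.74009 kN/m³.
The plate makes 13° with the vertical, i.e. θ = 90° − 13° = 77° to the horizontal. Measuring y along the incline from the free-surface line, vertical depth h = y·sinθ with sinθ = 0.974370.
The centroid lies 1.27/2 = 0.635 m below the top edge, so y_c = 3.83 + 0.635 = 4.465 m and h_c = 4.465 × 0.974370 = 4.35056 m.
A = 1.5 × 1.27 = 1.905 m².
Resultant F = γ·h_c·A = 7.74009 × 4.35056 × 1.905 = 64.1484 kN.
I_c = b·h³/12 = 1.5 × 1.27³/12 = 0.256048 m⁴.
Centre of pressure: y_p = y_c + I_c/(y_c·A) = 4.465 + 0.256048/(4.465 × 1.905) = 4.465 + 0.0301027 = 4.4951 m along the plane.

y_p = 4.495 m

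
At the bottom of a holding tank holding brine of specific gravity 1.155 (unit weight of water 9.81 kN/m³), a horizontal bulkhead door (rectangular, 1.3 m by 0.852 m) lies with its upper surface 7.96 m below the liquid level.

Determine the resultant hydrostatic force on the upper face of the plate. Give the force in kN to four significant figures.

F ≈ 99.90 kN

γ = 1.155 × 9.81 = 11.33055 kN/m³.
The plate is horizontal, so pressure is uniform at p = γ·h = 11.33055 × 7.96 = 90.1912 kN/m².
A = 1.3 × 0.852 = 1.1076 m².
F = p·A = 90.1912 × 1.1076 = 99.8958 kN.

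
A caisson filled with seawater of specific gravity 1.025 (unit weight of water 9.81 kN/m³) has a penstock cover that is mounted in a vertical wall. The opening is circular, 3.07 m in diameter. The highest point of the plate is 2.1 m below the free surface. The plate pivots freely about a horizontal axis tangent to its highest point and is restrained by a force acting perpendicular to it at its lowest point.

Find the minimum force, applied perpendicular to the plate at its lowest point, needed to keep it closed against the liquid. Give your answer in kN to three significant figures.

γ = 1.025 × 9.81 = 10.05525 kN/m³.
The centroid is at the centre, 1.535 m below the top of the plate, so the centroid depth is h_c = 2.1 + 1.535 = 3.635 m.
A = π(1.535)² = 7.4023 m².
Resultant F = γ·h_c·A = 10.05525 × 3.635 × 7.4023 = 270.56 kN.
I_c = πr⁴/4 = π × 1.535⁴/4 = 4.36037 m⁴.
Centre of pressure: y_p = y_c + I_c/(y_c·A) = 3.635 + 4.36037/(3.635 × 7.4023) = 3.635 + 0.162051 = 3.79705 m along the plane.
The resultant acts 1.535 + 0.162051 = 1.69705 m (along the plate) below the hinge at the top edge, so the moment about the hinge is M = F × 1.69705 = 270.56 × 1.69705 = 459.154 kN·m.
A normal force at the bottom, 3.07 m from the hinge, must supply this moment: P = 459.154/3.07 = 149.562 kN.

P ≈ 150 kN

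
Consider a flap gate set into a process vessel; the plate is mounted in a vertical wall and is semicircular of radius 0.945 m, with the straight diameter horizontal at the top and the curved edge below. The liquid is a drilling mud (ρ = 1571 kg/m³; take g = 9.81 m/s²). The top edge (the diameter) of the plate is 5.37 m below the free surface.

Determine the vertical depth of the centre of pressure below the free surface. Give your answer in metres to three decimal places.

γ = ρg = 1571 × 9.81 / 1000 = 15.41151 kN/m³.
The centroid of a semicircle lies 4r/(3π) = 0.40107 m from the diameter, here below the top edge, so the centroid depth is h_c = 5.37 + 0.40107 = 5.77107 m.
A = πr²/2 = π × 0.945²/2 = 1.40276 m².
Resultant F = γ·h_c·A = 15.41151 × 5.77107 × 1.40276 = 124.763 kN.
I_c = (π/8 − 8/(9π))·r⁴ = 0.109757 × 0.945⁴ = 0.0875305 m⁴.
Centre of pressure: y_p = y_c + I_c/(y_c·A) = 5.77107 + 0.0875305/(5.77107 × 1.40276) = 5.77107 + 0.0108123 = 5.78188 m along the plane.

h_p = 5.782 m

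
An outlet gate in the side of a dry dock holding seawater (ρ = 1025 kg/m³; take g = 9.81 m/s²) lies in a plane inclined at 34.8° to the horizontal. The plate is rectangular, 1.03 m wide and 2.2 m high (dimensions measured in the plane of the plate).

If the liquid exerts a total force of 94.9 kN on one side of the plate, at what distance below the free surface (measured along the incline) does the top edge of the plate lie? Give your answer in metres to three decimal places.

γ = ρg = 1025 × 9.81 / 1000 = 10.05525 kN/m³.
A = 1.03 × 2.2 = 2.266 m².
From F = γ·h_c·A, the centroid depth is h_c = 94.9/(10.05525 × 2.266) = 4.16498 m.
Let θ = 34.8° be the plate's angle to the horizontal; measure y along the incline from where the plane meets the free surface. Vertical depth h = y·sinθ with sinθ = 0.570714.
Along the incline, y_c = h_c/sinθ = 4.16498/0.570714 = 7.29784 m.
The centroid lies 2.2/2 = 1.1 m below the top edge, so the top edge sits at y_top = 7.29784 − 1.1 = 6.19784 m along the incline.

y_top ≈ 6.198 m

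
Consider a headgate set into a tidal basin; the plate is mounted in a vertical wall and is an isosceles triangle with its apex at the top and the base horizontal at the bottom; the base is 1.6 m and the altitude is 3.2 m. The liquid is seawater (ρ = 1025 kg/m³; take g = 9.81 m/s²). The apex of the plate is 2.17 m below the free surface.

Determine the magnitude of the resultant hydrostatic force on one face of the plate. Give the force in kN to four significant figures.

F ≈ 110.8 kN

γ = ρg = 1025 × 9.81 / 1000 = 10.05525 kN/m³.
With the apex up, the centroid sits 2h/3 = 2 × 3.2/3 = 2.13333 m below the apex, so the centroid depth is h_c = 2.17 + 2.13333 = 4.30333 m.
A = ½ × 1.6 × 3.2 = 2.56 m².
Resultant F = γ·h_c·A = 10.05525 × 4.30333 × 2.56 = 110.774 kN.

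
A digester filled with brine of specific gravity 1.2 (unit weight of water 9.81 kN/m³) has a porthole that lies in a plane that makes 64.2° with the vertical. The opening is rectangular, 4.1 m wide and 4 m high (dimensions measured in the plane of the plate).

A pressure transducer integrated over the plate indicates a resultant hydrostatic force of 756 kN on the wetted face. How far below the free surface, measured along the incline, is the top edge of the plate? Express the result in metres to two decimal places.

γ = 1.2 × 9.81 = 11.772 kN/m³.
A = 4.1 × 4 = 16.4 m².
From F = γ·h_c·A, the centroid depth is h_c = 756/(11.772 × 16.4) = 3.91586 m.
The plate makes 64.2° with the vertical, i.e. θ = 90° − 64.2° = 25.8° to the horizontal. Measuring y along the incline from the free-surface line, vertical depth h = y·sinθ with sinθ = 0.435231.
Along the incline, y_c = h_c/sinθ = 3.91586/0.435231 = 8.9972 m.
The centroid lies 4/2 = 2 m below the top edge, so the top edge sits at y_top = 8.9972 − 2 = 6.9972 m along the incline.

y_top ≈ 7.00 m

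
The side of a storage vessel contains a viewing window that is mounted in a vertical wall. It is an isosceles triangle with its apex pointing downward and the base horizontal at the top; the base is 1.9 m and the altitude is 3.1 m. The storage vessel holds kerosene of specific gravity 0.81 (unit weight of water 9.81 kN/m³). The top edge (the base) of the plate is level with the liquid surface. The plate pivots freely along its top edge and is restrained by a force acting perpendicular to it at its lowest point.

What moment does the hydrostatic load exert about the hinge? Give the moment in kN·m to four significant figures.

M ≈ 37.48 kN·m

γ = 0.81 × 9.81 = 7.9461 kN/m³.
With the apex down, the centroid sits h/3 = 3.1/3 = 1.03333 m below the base (the top edge), so the centroid depth is h_c = 1.03333 m.
A = ½ × 1.9 × 3.1 = 2.945 m².
Resultant F = γ·h_c·A = 7.9461 × 1.03333 × 2.945 = 24.1812 kN.
I_c = b·h³/36 = 1.9 × 3.1³/36 = 1.5723 m⁴.
Centre of pressure: y_p = y_c + I_c/(y_c·A) = 1.03333 + 1.5723/(1.03333 × 2.945) = 1.03333 + 0.516667 = 1.55 m along the plane.
The resultant acts 1.03333 + 0.516667 = 1.55 m (along the plate) below the hinge at the top edge, so the moment about the hinge is M = F × 1.55 = 24.1812 × 1.55 = 37.4809 kN·m.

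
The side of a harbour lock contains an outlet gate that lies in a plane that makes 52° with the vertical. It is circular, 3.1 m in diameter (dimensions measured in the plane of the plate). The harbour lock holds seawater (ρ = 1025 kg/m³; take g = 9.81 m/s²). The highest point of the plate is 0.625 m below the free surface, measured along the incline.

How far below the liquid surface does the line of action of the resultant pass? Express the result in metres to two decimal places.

h_p = 1.51 m

γ = ρg = 1025 × 9.81 / 1000 = 10.05525 kN/m³.
The plate makes 52° with the vertical, i.e. θ = 90° − 52° = 38° to the horizontal. Measuring y along the incline from the free-surface line, vertical depth h = y·sinθ with sinθ = 0.615661.
The centroid is at the centre, 1.55 m below the top of the plate, so y_c = 0.625 + 1.55 = 2.175 m and h_c = 2.175 × 0.615661 = 1.33906 m.
A = π(1.55)² = 7.54768 m².
Resultant F = γ·h_c·A = 10.05525 × 1.33906 × 7.54768 = 101.626 kN.
I_c = πr⁴/4 = π × 1.55⁴/4 = 4.53332 m⁴.
Centre of pressure: y_p = y_c + I_c/(y_c·A) = 2.175 + 4.53332/(2.175 × 7.54768) = 2.175 + 0.276149 = 2.45115 m along the plane.
Vertically, h_p = y_p·sinθ = 2.45115 × 0.615661 = 1.50908 m.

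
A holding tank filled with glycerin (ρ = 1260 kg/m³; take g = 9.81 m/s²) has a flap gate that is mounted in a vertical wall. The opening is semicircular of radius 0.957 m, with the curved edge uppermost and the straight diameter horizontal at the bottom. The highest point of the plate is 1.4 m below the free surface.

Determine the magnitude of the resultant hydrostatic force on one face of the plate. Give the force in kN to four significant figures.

F ≈ 34.69 kN

γ = ρg = 1260 × 9.81 / 1000 = 12.3606 kN/m³.
The centroid lies 4r/(3π) = 0.406163 m above the diameter, so r − 4r/(3π) = 0.957 − 0.406163 = 0.550837 m below the topmost point, so the centroid depth is h_c = 1.4 + 0.550837 = 1.95084 m.
A = πr²/2 = π × 0.957²/2 = 1.43861 m².
Resultant F = γ·h_c·A = 12.3606 × 1.95084 × 1.43861 = 34.69 kN.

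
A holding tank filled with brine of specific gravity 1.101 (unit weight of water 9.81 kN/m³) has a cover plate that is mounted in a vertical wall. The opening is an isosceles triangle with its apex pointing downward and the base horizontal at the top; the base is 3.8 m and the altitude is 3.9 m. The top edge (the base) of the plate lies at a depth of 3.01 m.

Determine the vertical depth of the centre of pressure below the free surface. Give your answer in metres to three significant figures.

γ = 1.101 × 9.81 = 10.80081 kN/m³.
With the apex down, the centroid sits h/3 = 3.9/3 = 1.3 m below the base (the top edge), so the centroid depth is h_c = 3.01 + 1.3 = 4.31 m.
A = ½ × 3.8 × 3.9 = 7.41 m².
Resultant F = γ·h_c·A = 10.80081 × 4.31 × 7.41 = 344.947 kN.
I_c = b·h³/36 = 3.8 × 3.9³/36 = 6.26145 m⁴.
Centre of pressure: y_p = y_c + I_c/(y_c·A) = 4.31 + 6.26145/(4.31 × 7.41) = 4.31 + 0.196056 = 4.50606 m along the plane.

h_p = 4.51 m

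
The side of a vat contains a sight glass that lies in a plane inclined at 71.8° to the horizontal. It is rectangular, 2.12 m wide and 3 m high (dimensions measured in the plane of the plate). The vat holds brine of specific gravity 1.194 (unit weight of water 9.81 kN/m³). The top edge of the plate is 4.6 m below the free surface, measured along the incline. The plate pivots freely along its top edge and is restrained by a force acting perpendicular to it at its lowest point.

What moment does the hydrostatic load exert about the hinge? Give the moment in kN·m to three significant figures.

γ = 1.194 × 9.81 = 11.71314 kN/m³.
Let θ = 71.8° be the plate's angle to the horizontal; measure y along the incline from where the plane meets the free surface. Vertical depth h = y·sinθ with sinθ = 0.949972.
The centroid lies 3/2 = 1.5 m below the top edge, so y_c = 4.6 + 1.5 = 6.1 m and h_c = 6.1 × 0.949972 = 5.79483 m.
A = 2.12 × 3 = 6.36 m².
Resultant F = γ·h_c·A = 11.71314 × 5.79483 × 6.36 = 431.689 kN.
I_c = b·h³/12 = 2.12 × 3³/12 = 4.77 m⁴.
Centre of pressure: y_p = y_c + I_c/(y_c·A) = 6.1 + 4.77/(6.1 × 6.36) = 6.1 + 0.122951 = 6.22295 m along the plane.
The resultant acts 1.5 + 0.122951 = 1.62295 m (along the plate) below the hinge at the top edge, so the moment about the hinge is M = F × 1.62295 = 431.689 × 1.62295 = 700.61 kN·m.

M ≈ 701 kN·m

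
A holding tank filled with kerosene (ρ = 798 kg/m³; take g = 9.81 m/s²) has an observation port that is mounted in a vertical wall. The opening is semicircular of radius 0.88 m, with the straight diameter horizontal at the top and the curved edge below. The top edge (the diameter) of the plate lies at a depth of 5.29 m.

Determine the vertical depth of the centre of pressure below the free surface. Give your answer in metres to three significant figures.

h_p = 5.67 m

γ = ρg = 798 × 9.81 / 1000 = 7.82838 kN/m³.
The centroid of a semicircle lies 4r/(3π) = 0.373484 m from the diameter, here below the top edge, so the centroid depth is h_c = 5.29 + 0.373484 = 5.66348 m.
A = πr²/2 = π × 0.88²/2 = 1.21642 m².
Resultant F = γ·h_c·A = 7.82838 × 5.66348 × 1.21642 = 53.931 kN.
I_c = (π/8 − 8/(9π))·r⁴ = 0.109757 × 0.88⁴ = 0.0658208 m⁴.
Centre of pressure: y_p = y_c + I_c/(y_c·A) = 5.66348 + 0.0658208/(5.66348 × 1.21642) = 5.66348 + 0.00955424 = 5.67303 m along the plane.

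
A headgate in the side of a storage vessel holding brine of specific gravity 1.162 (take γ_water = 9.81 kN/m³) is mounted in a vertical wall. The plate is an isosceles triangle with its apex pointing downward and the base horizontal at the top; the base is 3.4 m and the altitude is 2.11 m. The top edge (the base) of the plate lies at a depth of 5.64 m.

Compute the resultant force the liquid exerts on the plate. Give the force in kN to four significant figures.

γ = 1.162 × 9.81 = 11.39922 kN/m³.
With the apex down, the centroid sits h/3 = 2.11/3 = 0.703333 m below the base (the top edge), so the centroid depth is h_c = 5.64 + 0.703333 = 6.34333 m.
A = ½ × 3.4 × 2.11 = 3.587 m².
Resultant F = γ·h_c·A = 11.39922 × 6.34333 × 3.587 = 259.372 kN.

F ≈ 259.4 kN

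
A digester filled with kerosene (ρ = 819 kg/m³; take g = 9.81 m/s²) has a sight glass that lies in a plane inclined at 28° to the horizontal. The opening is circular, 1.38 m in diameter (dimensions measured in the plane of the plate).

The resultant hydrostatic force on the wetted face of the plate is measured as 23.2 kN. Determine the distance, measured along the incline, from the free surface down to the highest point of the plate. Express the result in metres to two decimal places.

γ = ρg = 819 × 9.81 / 1000 = 8.03439 kN/m³.
A = π(0.69)² = 1.49571 m².
From F = γ·h_c·A, the centroid depth is h_c = 23.2/(8.03439 × 1.49571) = 1.93058 m.
Let θ = 28° be the plate's angle to the horizontal; measure y along the incline from where the plane meets the free surface. Vertical depth h = y·sinθ with sinθ = 0.469472.
Along the incline, y_c = h_c/sinθ = 1.93058/0.469472 = 4.11224 m.
The centroid is at the centre, 0.69 m below the top of the plate, so the highest point sits at y_top = 4.11224 − 0.69 = 3.42224 m along the incline.

y_top ≈ 3.42 m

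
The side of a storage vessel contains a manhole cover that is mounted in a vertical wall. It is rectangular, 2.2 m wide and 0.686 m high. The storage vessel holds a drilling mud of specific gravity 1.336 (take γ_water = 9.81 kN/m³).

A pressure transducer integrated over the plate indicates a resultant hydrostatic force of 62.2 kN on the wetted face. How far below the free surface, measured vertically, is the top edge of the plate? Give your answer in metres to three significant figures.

γ = 1.336 × 9.81 = 13.10616 kN/m³.
A = 2.2 × 0.686 = 1.5092 m².
From F = γ·h_c·A, the centroid depth is h_c = 62.2/(13.10616 × 1.5092) = 3.14462 m.
The centroid lies 0.686/2 = 0.343 m below the top edge, so the top edge sits at h_top = 3.14462 − 0.343 = 2.80162 m below the surface.

d_top ≈ 2.80 m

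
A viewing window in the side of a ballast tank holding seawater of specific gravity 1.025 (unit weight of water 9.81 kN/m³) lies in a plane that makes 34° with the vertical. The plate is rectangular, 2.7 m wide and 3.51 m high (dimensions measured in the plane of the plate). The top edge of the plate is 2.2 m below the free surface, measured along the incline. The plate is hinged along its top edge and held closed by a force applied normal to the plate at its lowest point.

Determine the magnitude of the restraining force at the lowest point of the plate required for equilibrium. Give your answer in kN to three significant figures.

γ = 1.025 × 9.81 = 10.05525 kN/m³.
The plate makes 34° with the vertical, i.e. θ = 90° − 34° = 56° to the horizontal. Measuring y along the incline from the free-surface line, vertical depth h = y·sinθ with sinθ = 0.829038.
The centroid lies 3.51/2 = 1.755 m below the top edge, so y_c = 2.2 + 1.755 = 3.955 m and h_c = 3.955 × 0.829038 = 3.27885 m.
A = 2.7 × 3.51 = 9.477 m².
Resultant F = γ·h_c·A = 10.05525 × 3.27885 × 9.477 = 312.453 kN.
I_c = b·h³/12 = 2.7 × 3.51³/12 = 9.7298 m⁴.
Centre of pressure: y_p = y_c + I_c/(y_c·A) = 3.955 + 9.7298/(3.955 × 9.477) = 3.955 + 0.259589 = 4.21459 m along the plane.
The resultant acts 1.755 + 0.259589 = 2.01459 m (along the plate) below the hinge at the top edge, so the moment about the hinge is M = F × 2.01459 = 312.453 × 2.01459 = 629.465 kN·m.
A normal force at the bottom, 3.51 m from the hinge, must supply this moment: P = 629.465/3.51 = 179.335 kN.

P ≈ 179 kN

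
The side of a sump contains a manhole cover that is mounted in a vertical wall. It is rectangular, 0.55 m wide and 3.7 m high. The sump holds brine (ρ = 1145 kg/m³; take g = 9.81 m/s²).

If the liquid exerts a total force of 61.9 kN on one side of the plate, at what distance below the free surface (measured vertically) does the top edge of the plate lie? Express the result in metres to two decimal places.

d_top ≈ 0.86 m

γ = ρg = 1145 × 9.81 / 1000 = 11.23245 kN/m³.
A = 0.55 × 3.7 = 2.035 m².
From F = γ·h_c·A, the centroid depth is h_c = 61.9/(11.23245 × 2.035) = 2.70802 m.
The centroid lies 3.7/2 = 1.85 m below the top edge, so the top edge sits at h_top = 2.70802 − 1.85 = 0.85802 m below the surface.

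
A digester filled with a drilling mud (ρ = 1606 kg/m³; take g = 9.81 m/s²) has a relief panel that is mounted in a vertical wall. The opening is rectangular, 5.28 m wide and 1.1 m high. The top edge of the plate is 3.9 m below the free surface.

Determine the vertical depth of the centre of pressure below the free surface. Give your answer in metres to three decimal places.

γ = ρg = 1606 × 9.81 / 1000 = 15.75486 kN/m³.
The centroid lies 1.1/2 = 0.55 m below the top edge, so the centroid depth is h_c = 3.9 + 0.55 = 4.45 m.
A = 5.28 × 1.1 = 5.808 m².
Resultant F = γ·h_c·A = 15.75486 × 4.45 × 5.808 = 407.194 kN.
I_c = b·h³/12 = 5.28 × 1.1³/12 = 0.58564 m⁴.
Centre of pressure: y_p = y_c + I_c/(y_c·A) = 4.45 + 0.58564/(4.45 × 5.808) = 4.45 + 0.0226592 = 4.47266 m along the plane.

h_p = 4.473 m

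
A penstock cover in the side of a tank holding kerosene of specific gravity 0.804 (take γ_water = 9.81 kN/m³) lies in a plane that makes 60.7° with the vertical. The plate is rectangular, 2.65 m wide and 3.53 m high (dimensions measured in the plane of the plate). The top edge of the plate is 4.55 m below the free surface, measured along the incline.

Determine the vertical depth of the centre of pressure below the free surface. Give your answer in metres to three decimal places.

γ = 0.804 × 9.81 = 7.88724 kN/m³.
The plate makes 60.7° with the vertical, i.e. θ = 90° − 60.7° = 29.3° to the horizontal. Measuring y along the incline from the free-surface line, vertical depth h = y·sinθ with sinθ = 0.489382.
The centroid lies 3.53/2 = 1.765 m below the top edge, so y_c = 4.55 + 1.765 = 6.315 m and h_c = 6.315 × 0.489382 = 3.09045 m.
A = 2.65 × 3.53 = 9.3545 m².
Resultant F = γ·h_c·A = 7.88724 × 3.09045 × 9.3545 = 228.017 kN.
I_c = b·h³/12 = 2.65 × 3.53³/12 = 9.71379 m⁴.
Centre of pressure: y_p = y_c + I_c/(y_c·A) = 6.315 + 9.71379/(6.315 × 9.3545) = 6.315 + 0.164435 = 6.47944 m along the plane.
Vertically, h_p = y_p·sinθ = 6.47944 × 0.489382 = 3.17092 m.

h_p = 3.171 m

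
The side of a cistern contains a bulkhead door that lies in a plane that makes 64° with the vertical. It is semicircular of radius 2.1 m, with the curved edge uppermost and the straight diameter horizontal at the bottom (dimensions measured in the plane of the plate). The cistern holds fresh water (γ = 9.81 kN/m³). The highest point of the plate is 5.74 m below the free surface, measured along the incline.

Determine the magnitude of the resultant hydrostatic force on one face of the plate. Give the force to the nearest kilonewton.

γ = 9.81 kN/m³.
The plate makes 64° with the vertical, i.e. θ = 90° − 64° = 26° to the horizontal. Measuring y along the incline from the free-surface line, vertical depth h = y·sinθ with sinθ = 0.438371.
The centroid lies 4r/(3π) = 0.891268 m above the diameter, so r − 4r/(3π) = 2.1 − 0.891268 = 1.20873 m below the topmost point, so y_c = 5.74 + 1.20873 = 6.94873 m and h_c = 6.94873 × 0.438371 = 3.04612 m.
A = πr²/2 = π × 2.1²/2 = 6.92721 m².
Resultant F = γ·h_c·A = 9.81 × 3.04612 × 6.92721 = 207.002 kN.

F ≈ 207 kN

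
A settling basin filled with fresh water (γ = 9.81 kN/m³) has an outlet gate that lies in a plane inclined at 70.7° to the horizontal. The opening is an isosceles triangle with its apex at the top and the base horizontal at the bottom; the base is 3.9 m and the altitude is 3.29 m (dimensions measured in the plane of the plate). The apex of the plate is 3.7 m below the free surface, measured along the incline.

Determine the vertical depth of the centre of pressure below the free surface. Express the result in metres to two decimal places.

γ = 9.81 kN/m³.
Let θ = 70.7° be the plate's angle to the horizontal; measure y along the incline from where the plane meets the free surface. Vertical depth h = y·sinθ with sinθ = 0.943801.
With the apex up, the centroid sits 2h/3 = 2 × 3.29/3 = 2.19333 m below the apex, so y_c = 3.7 + 2.19333 = 5.89333 m and h_c = 5.89333 × 0.943801 = 5.56213 m.
A = ½ × 3.9 × 3.29 = 6.4155 m².
Resultant F = γ·h_c·A = 9.81 × 5.56213 × 6.4155 = 350.059 kN.
I_c = b·h³/36 = 3.9 × 3.29³/36 = 3.85789 m⁴.
Centre of pressure: y_p = y_c + I_c/(y_c·A) = 5.89333 + 3.85789/(5.89333 × 6.4155) = 5.89333 + 0.102037 = 5.99537 m along the plane.
Vertically, h_p = y_p·sinθ = 5.99537 × 0.943801 = 5.65844 m.

h_p = 5.66 m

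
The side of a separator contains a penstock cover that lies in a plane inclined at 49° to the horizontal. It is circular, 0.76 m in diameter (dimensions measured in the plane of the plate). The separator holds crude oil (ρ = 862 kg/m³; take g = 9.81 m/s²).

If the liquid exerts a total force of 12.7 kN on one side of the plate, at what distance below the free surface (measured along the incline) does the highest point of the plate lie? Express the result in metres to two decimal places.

γ = ρg = 862 × 9.81 / 1000 = 8.45622 kN/m³.
A = π(0.38)² = 0.453646 m².
From F = γ·h_c·A, the centroid depth is h_c = 12.7/(8.45622 × 0.453646) = 3.31063 m.
Let θ = 49° be the plate's angle to the horizontal; measure y along the incline from where the plane meets the free surface. Vertical depth h = y·sinθ with sinθ = 0.754710.
Along the incline, y_c = h_c/sinθ = 3.31063/0.754710 = 4.38663 m.
The centroid is at the centre, 0.38 m below the top of the plate, so the highest point sits at y_top = 4.38663 − 0.38 = 4.00663 m along the incline.

y_top ≈ 4.01 m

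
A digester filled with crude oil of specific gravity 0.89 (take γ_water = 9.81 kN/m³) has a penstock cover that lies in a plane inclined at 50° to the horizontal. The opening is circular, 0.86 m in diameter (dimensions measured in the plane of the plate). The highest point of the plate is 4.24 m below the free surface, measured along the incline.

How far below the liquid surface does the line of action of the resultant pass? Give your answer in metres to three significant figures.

γ = 0.89 × 9.81 = 8.7309 kN/m³.
Let θ = 50° be the plate's angle to the horizontal; measure y along the incline from where the plane meets the free surface. Vertical depth h = y·sinθ with sinθ = 0.766044.
The centroid is at the centre, 0.43 m below the top of the plate, so y_c = 4.24 + 0.43 = 4.67 m and h_c = 4.67 × 0.766044 = 3.57743 m.
A = π(0.43)² = 0.58088 m².
Resultant F = γ·h_c·A = 8.7309 × 3.57743 × 0.58088 = 18.1433 kN.
I_c = πr⁴/4 = π × 0.43⁴/4 = 0.0268512 m⁴.
Centre of pressure: y_p = y_c + I_c/(y_c·A) = 4.67 + 0.0268512/(4.67 × 0.58088) = 4.67 + 0.0098983 = 4.6799 m along the plane.
Vertically, h_p = y_p·sinθ = 4.6799 × 0.766044 = 3.58501 m.

h_p = 3.59 m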